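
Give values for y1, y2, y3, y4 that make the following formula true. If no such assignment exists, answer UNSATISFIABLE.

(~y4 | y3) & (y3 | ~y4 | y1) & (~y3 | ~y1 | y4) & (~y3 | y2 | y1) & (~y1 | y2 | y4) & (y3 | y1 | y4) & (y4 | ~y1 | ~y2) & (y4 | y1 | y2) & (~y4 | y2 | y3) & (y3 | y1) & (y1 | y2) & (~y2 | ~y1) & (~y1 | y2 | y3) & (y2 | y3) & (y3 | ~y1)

Case y4 = 1:
From the singleton clause (y3), y3 = 1.
Case y2 = 1:
From the singleton clause (~y1), y1 = 0.
All clauses are satisfied.

y1: 0, y2: 1, y3: 1, y4: 1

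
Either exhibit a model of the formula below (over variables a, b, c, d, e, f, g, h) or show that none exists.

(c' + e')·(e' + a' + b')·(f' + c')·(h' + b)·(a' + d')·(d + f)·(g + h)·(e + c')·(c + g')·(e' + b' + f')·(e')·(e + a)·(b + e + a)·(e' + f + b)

a=1,  b=1,  c=0,  d=0,  e=0,  f=1,  g=0,  h=1

From the singleton clause (e'), e = 0.
From the singleton clause (c'), c = 0.
From the singleton clause (g'), g = 0.
From the singleton clause (h), h = 1.
From the singleton clause (b), b = 1.
From the singleton clause (a), a = 1.
From the singleton clause (d'), d = 0.
From the singleton clause (f), f = 1.
This assignment satisfies each clause.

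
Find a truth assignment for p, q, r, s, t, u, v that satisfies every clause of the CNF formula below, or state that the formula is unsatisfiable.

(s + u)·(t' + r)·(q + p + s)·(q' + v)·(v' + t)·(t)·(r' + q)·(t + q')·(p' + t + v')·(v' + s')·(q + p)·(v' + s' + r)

p: 0; q: 1; r: 1; s: 0; t: 1; u: 1; v: 1

From the singleton clause (t), t = 1.
From the singleton clause (r), r = 1.
From the singleton clause (q), q = 1.
From the singleton clause (v), v = 1.
From the singleton clause (s'), s = 0.
From the singleton clause (u), u = 1.
Every clause is now satisfied; p is unconstrained.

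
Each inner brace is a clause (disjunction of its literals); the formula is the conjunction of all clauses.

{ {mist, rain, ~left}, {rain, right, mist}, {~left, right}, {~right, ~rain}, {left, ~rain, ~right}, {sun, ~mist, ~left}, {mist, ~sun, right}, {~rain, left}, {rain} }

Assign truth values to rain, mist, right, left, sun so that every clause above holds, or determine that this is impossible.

UNSATISFIABLE

From the singleton clause (rain), rain = 1.
From the singleton clause (~right), right = 0.
From the singleton clause (~left), left = 0.
Now (left) is unsatisfied and unit — conflict.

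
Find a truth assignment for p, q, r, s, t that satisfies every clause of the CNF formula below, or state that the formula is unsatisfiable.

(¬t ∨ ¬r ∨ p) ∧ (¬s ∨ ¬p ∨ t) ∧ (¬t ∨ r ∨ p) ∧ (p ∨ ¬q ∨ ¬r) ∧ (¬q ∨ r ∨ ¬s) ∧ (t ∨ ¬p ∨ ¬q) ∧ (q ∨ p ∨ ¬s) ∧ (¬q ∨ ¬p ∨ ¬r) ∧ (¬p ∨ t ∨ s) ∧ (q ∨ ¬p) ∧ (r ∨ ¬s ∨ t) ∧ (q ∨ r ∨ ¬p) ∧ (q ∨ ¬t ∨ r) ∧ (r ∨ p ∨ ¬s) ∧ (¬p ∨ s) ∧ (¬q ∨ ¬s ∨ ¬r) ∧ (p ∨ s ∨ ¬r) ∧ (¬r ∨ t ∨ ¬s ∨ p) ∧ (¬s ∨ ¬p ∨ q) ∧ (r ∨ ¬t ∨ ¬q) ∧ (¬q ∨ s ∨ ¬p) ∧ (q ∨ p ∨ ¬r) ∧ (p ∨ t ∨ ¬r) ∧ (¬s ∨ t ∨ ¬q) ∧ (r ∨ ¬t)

Try q = True.
Try p = False.
From the singleton clause (¬r), r = False.
From the singleton clause (¬t), t = False.
From the singleton clause (¬s), s = False.
Every clause now holds.

p ↦ False,  q ↦ True,  r ↦ False,  s ↦ False,  t ↦ False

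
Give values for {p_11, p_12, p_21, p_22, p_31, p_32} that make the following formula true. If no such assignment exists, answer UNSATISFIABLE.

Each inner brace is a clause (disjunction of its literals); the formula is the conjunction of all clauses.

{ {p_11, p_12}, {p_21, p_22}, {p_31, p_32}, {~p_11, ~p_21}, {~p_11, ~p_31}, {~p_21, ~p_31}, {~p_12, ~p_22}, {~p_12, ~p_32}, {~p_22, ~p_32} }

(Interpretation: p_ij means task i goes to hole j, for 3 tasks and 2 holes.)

UNSATISFIABLE

Case p_11 = 1:
From the singleton clause (~p_21), p_21 = 0.
From the singleton clause (p_22), p_22 = 1.
From the singleton clause (~p_31), p_31 = 0.
From the singleton clause (p_32), p_32 = 1.
Now (~p_32) is unsatisfied and unit — conflict.
Undo p_11 and try p_11 = 0.
From the singleton clause (p_12), p_12 = 1.
From the singleton clause (~p_22), p_22 = 0.
From the singleton clause (p_21), p_21 = 1.
From the singleton clause (~p_31), p_31 = 0.
From the singleton clause (p_32), p_32 = 1.
Now (~p_32) is unsatisfied and unit — conflict.
Either choice for p_11 ends in contradiction.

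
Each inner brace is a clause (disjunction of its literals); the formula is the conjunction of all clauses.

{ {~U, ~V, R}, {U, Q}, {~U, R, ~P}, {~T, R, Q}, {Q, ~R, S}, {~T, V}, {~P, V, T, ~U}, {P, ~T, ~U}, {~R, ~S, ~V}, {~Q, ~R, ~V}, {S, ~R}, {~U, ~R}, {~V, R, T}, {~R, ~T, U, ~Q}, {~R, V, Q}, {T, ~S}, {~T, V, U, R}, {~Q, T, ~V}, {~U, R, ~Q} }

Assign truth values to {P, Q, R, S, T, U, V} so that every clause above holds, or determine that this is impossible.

P: 0, Q: 0, R: 0, S: 0, T: 0, U: 1, V: 0

Suppose U = 1.
Unit clause (~R) forces R = 0.
Unit clause (~V) forces V = 0.
Unit clause (~P) forces P = 0.
Unit clause (~T) forces T = 0.
Unit clause (~S) forces S = 0.
Unit clause (~Q) forces Q = 0.
This assignment satisfies each clause.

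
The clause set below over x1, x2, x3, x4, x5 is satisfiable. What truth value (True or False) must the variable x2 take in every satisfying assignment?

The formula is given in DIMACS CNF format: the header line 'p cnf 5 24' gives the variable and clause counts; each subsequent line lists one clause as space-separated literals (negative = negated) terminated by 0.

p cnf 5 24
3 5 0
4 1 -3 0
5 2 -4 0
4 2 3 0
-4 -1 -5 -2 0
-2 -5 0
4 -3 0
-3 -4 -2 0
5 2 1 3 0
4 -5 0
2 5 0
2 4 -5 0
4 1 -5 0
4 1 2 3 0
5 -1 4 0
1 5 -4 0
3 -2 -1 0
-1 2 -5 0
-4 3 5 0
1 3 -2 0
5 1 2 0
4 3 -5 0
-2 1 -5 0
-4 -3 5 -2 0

False

Suppose x2 = True.
(¬x5) alone gives x5 = False.
(x3) alone gives x3 = True.
(x4) alone gives x4 = True.
That conflicts with the unit clause (¬x4).
So every satisfying assignment has x2 = False.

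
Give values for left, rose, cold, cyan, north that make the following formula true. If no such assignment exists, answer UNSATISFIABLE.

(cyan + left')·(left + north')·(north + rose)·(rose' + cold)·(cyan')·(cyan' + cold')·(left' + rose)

Unit clause (cyan') forces cyan = 0.
Unit clause (left') forces left = 0.
Unit clause (north') forces north = 0.
Unit clause (rose) forces rose = 1.
Unit clause (cold) forces cold = 1.
Every clause now holds.

left: 0,  rose: 1,  cold: 1,  cyan: 0,  north: 0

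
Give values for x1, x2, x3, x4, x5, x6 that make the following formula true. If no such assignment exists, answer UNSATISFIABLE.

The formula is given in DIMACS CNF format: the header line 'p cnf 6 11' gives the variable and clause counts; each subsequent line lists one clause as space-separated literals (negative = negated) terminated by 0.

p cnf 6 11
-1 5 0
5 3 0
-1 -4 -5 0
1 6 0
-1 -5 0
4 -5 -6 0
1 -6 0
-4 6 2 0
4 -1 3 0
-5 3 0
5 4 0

Case x1 = False:
Unit clause (x6) forces x6 = True.
That conflicts with the unit clause (¬x6).
So x1 must be the other value — set x1 = True.
Unit clause (x5) forces x5 = True.
That conflicts with the unit clause (¬x5).
Neither x1 = True nor x1 = False works.

UNSATISFIABLE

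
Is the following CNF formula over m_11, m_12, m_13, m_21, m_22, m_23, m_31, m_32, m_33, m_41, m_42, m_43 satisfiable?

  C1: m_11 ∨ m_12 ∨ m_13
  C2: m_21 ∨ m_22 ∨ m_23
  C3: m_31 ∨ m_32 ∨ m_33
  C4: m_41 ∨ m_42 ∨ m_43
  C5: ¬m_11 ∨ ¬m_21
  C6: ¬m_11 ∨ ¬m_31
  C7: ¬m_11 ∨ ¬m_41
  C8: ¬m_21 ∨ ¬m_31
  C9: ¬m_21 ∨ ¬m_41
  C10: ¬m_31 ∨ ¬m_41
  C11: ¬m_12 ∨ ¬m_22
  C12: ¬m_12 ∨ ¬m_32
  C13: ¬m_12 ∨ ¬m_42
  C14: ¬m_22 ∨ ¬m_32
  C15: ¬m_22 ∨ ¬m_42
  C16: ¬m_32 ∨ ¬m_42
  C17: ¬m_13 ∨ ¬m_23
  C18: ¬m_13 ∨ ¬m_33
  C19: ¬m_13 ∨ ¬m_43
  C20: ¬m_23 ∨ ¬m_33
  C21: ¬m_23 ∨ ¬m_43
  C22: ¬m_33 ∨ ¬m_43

No

Branch on m_11: set m_11 = False.
Branch on m_12: set m_12 = True.
Unit clause (¬m_22) forces m_22 = False.
Unit clause (¬m_32) forces m_32 = False.
Unit clause (¬m_42) forces m_42 = False.
Branch on m_21: set m_21 = True.
Unit clause (¬m_31) forces m_31 = False.
Unit clause (m_33) forces m_33 = True.
Unit clause (¬m_41) forces m_41 = False.
Unit clause (m_43) forces m_43 = True.
Now (¬m_43) is unsatisfied and unit — conflict.
So m_21 must be the other value — set m_21 = False.
Unit clause (m_23) forces m_23 = True.
Unit clause (¬m_13) forces m_13 = False.
Unit clause (¬m_33) forces m_33 = False.
Unit clause (m_31) forces m_31 = True.
Unit clause (¬m_41) forces m_41 = False.
Unit clause (m_43) forces m_43 = True.
Now (¬m_43) is unsatisfied and unit — conflict.
Neither m_21 = True nor m_21 = False works.
So m_12 must be the other value — set m_12 = False.
Unit clause (m_13) forces m_13 = True.
Unit clause (¬m_23) forces m_23 = False.
Unit clause (¬m_33) forces m_33 = False.
Unit clause (¬m_43) forces m_43 = False.
Branch on m_21: set m_21 = True.
Unit clause (¬m_31) forces m_31 = False.
Unit clause (m_32) forces m_32 = True.
Unit clause (¬m_41) forces m_41 = False.
Unit clause (m_42) forces m_42 = True.
Now (¬m_42) is unsatisfied and unit — conflict.
So m_21 must be the other value — set m_21 = False.
Unit clause (m_22) forces m_22 = True.
Unit clause (¬m_32) forces m_32 = False.
Unit clause (m_31) forces m_31 = True.
Unit clause (¬m_41) forces m_41 = False.
Unit clause (m_42) forces m_42 = True.
Now (¬m_42) is unsatisfied and unit — conflict.
Neither m_21 = True nor m_21 = False works.
Neither m_12 = True nor m_12 = False works.
So m_11 must be the other value — set m_11 = True.
Unit clause (¬m_21) forces m_21 = False.
Unit clause (¬m_31) forces m_31 = False.
Unit clause (¬m_41) forces m_41 = False.
Branch on m_22: set m_22 = True.
Unit clause (¬m_12) forces m_12 = False.
Unit clause (¬m_32) forces m_32 = False.
Unit clause (m_33) forces m_33 = True.
Unit clause (¬m_42) forces m_42 = False.
Unit clause (m_43) forces m_43 = True.
Now (¬m_43) is unsatisfied and unit — conflict.
So m_22 must be the other value — set m_22 = False.
Unit clause (m_23) forces m_23 = True.
Unit clause (¬m_13) forces m_13 = False.
Unit clause (¬m_33) forces m_33 = False.
Unit clause (m_32) forces m_32 = True.
Unit clause (¬m_12) forces m_12 = False.
Unit clause (¬m_42) forces m_42 = False.
Unit clause (m_43) forces m_43 = True.
Now (¬m_43) is unsatisfied and unit — conflict.
Neither m_22 = True nor m_22 = False works.
Neither m_11 = True nor m_11 = False works.
No assignment satisfies every clause.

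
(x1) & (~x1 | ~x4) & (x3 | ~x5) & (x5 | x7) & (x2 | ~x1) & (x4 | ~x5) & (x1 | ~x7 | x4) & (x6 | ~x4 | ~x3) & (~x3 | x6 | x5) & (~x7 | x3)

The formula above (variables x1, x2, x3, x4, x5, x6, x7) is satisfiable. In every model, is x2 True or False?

Suppose x2 = 0.
(x1) alone gives x1 = 1.
That conflicts with the unit clause (~x1).
So every satisfying assignment has x2 = True.

True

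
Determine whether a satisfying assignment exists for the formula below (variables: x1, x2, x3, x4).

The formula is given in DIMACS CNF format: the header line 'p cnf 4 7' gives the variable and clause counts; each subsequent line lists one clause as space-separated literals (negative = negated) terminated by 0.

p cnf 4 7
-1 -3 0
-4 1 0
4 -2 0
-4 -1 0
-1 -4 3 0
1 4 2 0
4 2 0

Suppose x1 = False.
From the singleton clause (¬x4), x4 = False.
From the singleton clause (¬x2), x2 = False.
That conflicts with the unit clause (x2).
That branch fails; take x1 = True instead.
From the singleton clause (¬x3), x3 = False.
From the singleton clause (¬x4), x4 = False.
From the singleton clause (¬x2), x2 = False.
That conflicts with the unit clause (x2).
Either choice for x1 ends in contradiction.
No assignment satisfies every clause.

No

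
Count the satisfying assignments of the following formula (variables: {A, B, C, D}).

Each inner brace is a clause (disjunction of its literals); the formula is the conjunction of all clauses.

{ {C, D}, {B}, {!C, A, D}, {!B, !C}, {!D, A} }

There are 2^4 = 16 truth assignments over (A, B, C, D).
Check each against the 5 clauses (columns in the order A, B, C, D):
  F F F F  ✗ fails (C || D)
  F F F T  ✗ fails (B)
  F F T F  ✗ fails (B)
  F F T T  ✗ fails (B)
  F T F F  ✗ fails (C || D)
  F T F T  ✗ fails (!D || A)
  F T T F  ✗ fails (!C || A || D)
  F T T T  ✗ fails (!B || !C)
  T F F F  ✗ fails (C || D)
  T F F T  ✗ fails (B)
  T F T F  ✗ fails (B)
  T F T T  ✗ fails (B)
  T T F F  ✗ fails (C || D)
  T T F T  ✓ satisfies all
  T T T F  ✗ fails (!B || !C)
  T T T T  ✗ fails (!B || !C)
1 of the 16 rows is a model.

1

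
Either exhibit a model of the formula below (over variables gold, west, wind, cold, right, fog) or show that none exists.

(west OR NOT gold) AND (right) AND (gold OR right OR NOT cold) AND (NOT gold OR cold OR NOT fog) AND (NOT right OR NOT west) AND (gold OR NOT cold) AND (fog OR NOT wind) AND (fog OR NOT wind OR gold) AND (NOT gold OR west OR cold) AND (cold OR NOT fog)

gold: false; west: false; wind: false; cold: false; right: true; fog: false

Unit clause (right) forces right = true.
Unit clause (NOT west) forces west = false.
Unit clause (NOT gold) forces gold = false.
Unit clause (NOT cold) forces cold = false.
Unit clause (NOT fog) forces fog = false.
Unit clause (NOT wind) forces wind = false.
Every clause now holds.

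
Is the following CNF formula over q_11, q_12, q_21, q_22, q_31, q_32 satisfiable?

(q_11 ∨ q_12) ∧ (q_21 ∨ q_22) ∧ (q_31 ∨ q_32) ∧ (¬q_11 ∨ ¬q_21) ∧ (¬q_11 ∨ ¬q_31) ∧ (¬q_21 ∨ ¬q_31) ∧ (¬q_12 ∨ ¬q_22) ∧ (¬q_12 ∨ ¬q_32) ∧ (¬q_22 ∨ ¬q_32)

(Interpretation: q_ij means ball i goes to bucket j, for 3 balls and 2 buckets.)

Branch on q_11: set q_11 = True.
The clause (¬q_21) is unit, so q_21 = False.
The clause (q_22) is unit, so q_22 = True.
The clause (¬q_31) is unit, so q_31 = False.
The clause (q_32) is unit, so q_32 = True.
But (¬q_32) is also a unit clause — contradiction.
So q_11 must be the other value — set q_11 = False.
The clause (q_12) is unit, so q_12 = True.
The clause (¬q_22) is unit, so q_22 = False.
The clause (q_21) is unit, so q_21 = True.
The clause (¬q_31) is unit, so q_31 = False.
The clause (q_32) is unit, so q_32 = True.
But (¬q_32) is also a unit clause — contradiction.
Either choice for q_11 ends in contradiction.
No assignment satisfies every clause.

No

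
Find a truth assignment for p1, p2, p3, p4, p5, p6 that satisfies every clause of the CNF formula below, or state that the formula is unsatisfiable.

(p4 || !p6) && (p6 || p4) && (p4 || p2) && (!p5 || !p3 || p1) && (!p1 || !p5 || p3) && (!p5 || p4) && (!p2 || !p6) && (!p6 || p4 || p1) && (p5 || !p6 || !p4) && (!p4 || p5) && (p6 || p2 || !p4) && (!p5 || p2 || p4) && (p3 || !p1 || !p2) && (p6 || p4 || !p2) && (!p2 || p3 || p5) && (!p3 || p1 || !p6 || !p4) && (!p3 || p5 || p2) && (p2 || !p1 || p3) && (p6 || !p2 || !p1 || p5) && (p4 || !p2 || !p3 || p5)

Try p4 = true.
Unit clause (p5) forces p5 = true.
Try p3 = false.
Unit clause (!p1) forces p1 = false.
Try p2 = false.
Unit clause (p6) forces p6 = true.
This assignment satisfies each clause.

p1=false; p2=false; p3=false; p4=true; p5=true; p6=true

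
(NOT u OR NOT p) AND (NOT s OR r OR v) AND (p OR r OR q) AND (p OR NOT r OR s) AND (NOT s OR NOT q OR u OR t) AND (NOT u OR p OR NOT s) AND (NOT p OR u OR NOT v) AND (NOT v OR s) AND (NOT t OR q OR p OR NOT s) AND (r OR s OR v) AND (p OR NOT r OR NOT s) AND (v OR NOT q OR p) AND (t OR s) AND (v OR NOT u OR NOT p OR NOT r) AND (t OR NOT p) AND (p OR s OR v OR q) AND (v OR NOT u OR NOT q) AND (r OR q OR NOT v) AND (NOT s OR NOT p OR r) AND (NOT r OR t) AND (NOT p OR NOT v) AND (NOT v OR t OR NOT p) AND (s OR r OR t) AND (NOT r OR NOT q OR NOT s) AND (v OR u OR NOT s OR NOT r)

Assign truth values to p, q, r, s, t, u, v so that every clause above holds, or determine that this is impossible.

Try u = false.
Try p = true.
The clause (NOT v) is unit, so v = false.
The clause (t) is unit, so t = true.
Try s = false.
The clause (r) is unit, so r = true.
No clause remains; q is free.

p: true; q: false; r: true; s: false; t: true; u: false; v: false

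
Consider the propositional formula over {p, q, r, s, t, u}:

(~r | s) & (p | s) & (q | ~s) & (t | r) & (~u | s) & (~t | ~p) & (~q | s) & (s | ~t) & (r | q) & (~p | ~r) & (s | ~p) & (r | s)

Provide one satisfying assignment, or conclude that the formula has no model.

p: 0; q: 1; r: 0; s: 1; t: 1; u: 1

Case r = 0:
(t) alone gives t = 1.
(~p) alone gives p = 0.
(s) alone gives s = 1.
(q) alone gives q = 1.
No clause remains; u is free.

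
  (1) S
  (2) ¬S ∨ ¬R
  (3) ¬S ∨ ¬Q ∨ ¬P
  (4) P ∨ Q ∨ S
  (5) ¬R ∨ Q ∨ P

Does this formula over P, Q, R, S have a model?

Unit clause (S) forces S = True.
Unit clause (¬R) forces R = False.
Suppose Q = False.
Every clause is now satisfied; P is unconstrained.
A satisfying assignment: P=False; Q=False; R=False; S=True.

Yes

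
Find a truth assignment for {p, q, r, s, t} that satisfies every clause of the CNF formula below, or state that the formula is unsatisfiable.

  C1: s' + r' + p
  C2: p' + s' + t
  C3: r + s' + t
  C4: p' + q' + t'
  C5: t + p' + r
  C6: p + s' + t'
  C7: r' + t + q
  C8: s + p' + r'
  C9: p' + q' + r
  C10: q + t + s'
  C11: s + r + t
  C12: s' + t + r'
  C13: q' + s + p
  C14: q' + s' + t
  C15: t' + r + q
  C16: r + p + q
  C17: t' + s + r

p ↦ 1; q ↦ 0; r ↦ 1; s ↦ 1; t ↦ 1

Branch on s: set s = 1.
Branch on r: set r = 1.
The clause (p) is unit, so p = 1.
The clause (t) is unit, so t = 1.
The clause (q') is unit, so q = 0.
All clauses are satisfied.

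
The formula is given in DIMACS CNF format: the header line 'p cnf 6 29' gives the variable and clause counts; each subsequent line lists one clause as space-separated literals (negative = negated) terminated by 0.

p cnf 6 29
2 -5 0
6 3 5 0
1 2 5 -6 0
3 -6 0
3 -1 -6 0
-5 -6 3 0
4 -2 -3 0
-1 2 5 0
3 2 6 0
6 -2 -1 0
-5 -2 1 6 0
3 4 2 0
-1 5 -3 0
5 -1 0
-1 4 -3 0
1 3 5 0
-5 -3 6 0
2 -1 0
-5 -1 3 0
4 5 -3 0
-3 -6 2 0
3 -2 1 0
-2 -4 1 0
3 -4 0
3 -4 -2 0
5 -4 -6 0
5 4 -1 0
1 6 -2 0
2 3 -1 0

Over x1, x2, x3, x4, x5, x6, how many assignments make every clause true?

2

There are 2^6 = 64 truth assignments over (x1, x2, x3, x4, x5, x6).
Split on x2. With x2 = True, the clauses containing x2 are satisfied and ¬x2 drops from the rest; 1 of the 2^5 = 32 assignments to the other variables satisfy what remains.
With x2 = False, by the same count on the reduced clause set, 1 assignment works.
(One model: x1=F, x2=F, x3=T, x4=T, x5=F, x6=F.)
Total: 1 + 1 = 2.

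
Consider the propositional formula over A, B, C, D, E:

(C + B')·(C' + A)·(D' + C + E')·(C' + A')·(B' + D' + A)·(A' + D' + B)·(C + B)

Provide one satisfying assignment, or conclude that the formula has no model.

UNSATISFIABLE

Try C = 1.
(A) alone gives A = 1.
But (A') is also a unit clause — contradiction.
So C must be the other value — set C = 0.
(B') alone gives B = 0.
But (B) is also a unit clause — contradiction.
Either choice for C ends in contradiction.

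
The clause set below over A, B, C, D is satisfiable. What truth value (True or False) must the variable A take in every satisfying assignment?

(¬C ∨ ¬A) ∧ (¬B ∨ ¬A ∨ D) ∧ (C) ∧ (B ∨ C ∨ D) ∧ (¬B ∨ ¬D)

Suppose A = True.
(¬C) alone gives C = False.
That conflicts with the unit clause (C).
So every satisfying assignment has A = False.

False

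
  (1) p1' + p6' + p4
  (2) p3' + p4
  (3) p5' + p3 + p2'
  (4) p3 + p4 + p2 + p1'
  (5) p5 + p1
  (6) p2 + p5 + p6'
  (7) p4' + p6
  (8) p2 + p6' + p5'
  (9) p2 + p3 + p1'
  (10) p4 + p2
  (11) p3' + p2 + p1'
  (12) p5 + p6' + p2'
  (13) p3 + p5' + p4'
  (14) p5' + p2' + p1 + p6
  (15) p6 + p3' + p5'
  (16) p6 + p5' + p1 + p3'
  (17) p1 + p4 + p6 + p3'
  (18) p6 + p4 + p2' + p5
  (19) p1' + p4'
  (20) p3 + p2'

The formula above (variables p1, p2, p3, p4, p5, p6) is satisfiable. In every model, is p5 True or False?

Suppose p5 = 0.
Unit clause (p1) forces p1 = 1.
Unit clause (p4') forces p4 = 0.
Unit clause (p6') forces p6 = 0.
Unit clause (p3') forces p3 = 0.
Unit clause (p2) forces p2 = 1.
But (p2') is also a unit clause — contradiction.
So every satisfying assignment has p5 = True.

True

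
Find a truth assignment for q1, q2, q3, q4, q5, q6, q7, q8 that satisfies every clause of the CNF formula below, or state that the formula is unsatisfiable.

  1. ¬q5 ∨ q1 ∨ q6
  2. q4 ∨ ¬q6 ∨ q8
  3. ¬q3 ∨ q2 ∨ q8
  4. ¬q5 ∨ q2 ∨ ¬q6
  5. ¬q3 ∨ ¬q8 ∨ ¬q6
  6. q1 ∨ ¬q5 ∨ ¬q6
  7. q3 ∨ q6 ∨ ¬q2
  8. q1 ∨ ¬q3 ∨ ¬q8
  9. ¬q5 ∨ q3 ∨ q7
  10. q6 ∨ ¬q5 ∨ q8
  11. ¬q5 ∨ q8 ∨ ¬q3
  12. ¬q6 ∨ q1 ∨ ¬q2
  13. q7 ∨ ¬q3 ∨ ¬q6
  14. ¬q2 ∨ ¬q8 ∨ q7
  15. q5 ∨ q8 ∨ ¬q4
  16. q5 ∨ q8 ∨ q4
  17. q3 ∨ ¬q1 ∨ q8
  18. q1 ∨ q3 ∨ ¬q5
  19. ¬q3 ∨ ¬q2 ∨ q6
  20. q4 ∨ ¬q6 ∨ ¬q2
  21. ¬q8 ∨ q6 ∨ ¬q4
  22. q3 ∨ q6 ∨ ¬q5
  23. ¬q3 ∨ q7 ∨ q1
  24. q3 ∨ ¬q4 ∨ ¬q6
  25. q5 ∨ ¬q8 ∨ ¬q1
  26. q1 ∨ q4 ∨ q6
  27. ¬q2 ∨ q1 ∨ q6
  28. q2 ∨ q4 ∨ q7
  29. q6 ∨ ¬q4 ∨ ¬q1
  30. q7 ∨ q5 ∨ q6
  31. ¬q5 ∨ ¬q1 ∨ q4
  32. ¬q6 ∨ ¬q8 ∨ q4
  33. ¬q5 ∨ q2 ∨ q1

UNSATISFIABLE

Suppose q5 = False.
Suppose q8 = True.
(¬q1) alone gives q1 = False.
(¬q3) alone gives q3 = False.
Suppose q6 = True.
(¬q2) alone gives q2 = False.
(¬q4) alone gives q4 = False.
Now (q4) is unsatisfied and unit — conflict.
That branch fails; take q6 = False instead.
(¬q2) alone gives q2 = False.
(¬q4) alone gives q4 = False.
Now (q4) is unsatisfied and unit — conflict.
Either choice for q6 ends in contradiction.
That branch fails; take q8 = False instead.
(¬q4) alone gives q4 = False.
Now (q4) is unsatisfied and unit — conflict.
Either choice for q8 ends in contradiction.
That branch fails; take q5 = True instead.
Suppose q1 = True.
(q4) alone gives q4 = True.
(q6) alone gives q6 = True.
(q2) alone gives q2 = True.
(q3) alone gives q3 = True.
(¬q8) alone gives q8 = False.
Now (q8) is unsatisfied and unit — conflict.
That branch fails; take q1 = False instead.
(q6) alone gives q6 = True.
Now (¬q6) is unsatisfied and unit — conflict.
Either choice for q1 ends in contradiction.
Either choice for q5 ends in contradiction.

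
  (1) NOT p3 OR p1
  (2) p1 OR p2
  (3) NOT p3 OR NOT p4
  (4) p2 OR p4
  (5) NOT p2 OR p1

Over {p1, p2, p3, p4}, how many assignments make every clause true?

There are 2^4 = 16 truth assignments over (p1, p2, p3, p4).
Split on p3. With p3 = true, the clauses containing p3 are satisfied and NOT p3 drops from the rest; 1 of the 2^3 = 8 assignments to the other variables satisfy what remains.
With p3 = false, by the same count on the reduced clause set, 3 assignments work.
(One model: p1=T, p2=F, p3=F, p4=T.)
Total: 1 + 3 = 4.

4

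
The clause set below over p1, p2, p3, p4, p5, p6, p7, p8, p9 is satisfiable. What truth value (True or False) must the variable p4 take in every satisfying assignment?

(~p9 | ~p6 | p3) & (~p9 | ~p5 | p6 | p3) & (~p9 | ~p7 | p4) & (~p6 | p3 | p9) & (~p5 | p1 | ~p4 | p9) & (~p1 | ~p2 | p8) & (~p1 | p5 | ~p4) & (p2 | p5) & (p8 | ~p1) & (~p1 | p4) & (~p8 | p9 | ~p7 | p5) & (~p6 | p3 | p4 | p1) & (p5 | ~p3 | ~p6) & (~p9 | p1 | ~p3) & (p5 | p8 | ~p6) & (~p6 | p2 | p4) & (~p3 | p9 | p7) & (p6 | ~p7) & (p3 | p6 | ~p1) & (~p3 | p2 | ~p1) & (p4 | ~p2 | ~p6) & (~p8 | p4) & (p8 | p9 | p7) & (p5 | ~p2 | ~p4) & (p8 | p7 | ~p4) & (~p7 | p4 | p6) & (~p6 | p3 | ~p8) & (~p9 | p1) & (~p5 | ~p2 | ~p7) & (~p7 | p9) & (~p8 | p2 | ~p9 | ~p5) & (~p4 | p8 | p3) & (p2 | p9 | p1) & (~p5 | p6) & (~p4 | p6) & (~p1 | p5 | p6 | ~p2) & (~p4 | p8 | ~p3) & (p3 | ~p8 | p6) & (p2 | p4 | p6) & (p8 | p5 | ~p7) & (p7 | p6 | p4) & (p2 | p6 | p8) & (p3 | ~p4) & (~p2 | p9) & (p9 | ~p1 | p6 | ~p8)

Suppose p4 = 0.
(~p1) alone gives p1 = 0.
(~p8) alone gives p8 = 0.
(~p9) alone gives p9 = 0.
(p7) alone gives p7 = 1.
Now (~p7) is unsatisfied and unit — conflict.
So every satisfying assignment has p4 = True.

True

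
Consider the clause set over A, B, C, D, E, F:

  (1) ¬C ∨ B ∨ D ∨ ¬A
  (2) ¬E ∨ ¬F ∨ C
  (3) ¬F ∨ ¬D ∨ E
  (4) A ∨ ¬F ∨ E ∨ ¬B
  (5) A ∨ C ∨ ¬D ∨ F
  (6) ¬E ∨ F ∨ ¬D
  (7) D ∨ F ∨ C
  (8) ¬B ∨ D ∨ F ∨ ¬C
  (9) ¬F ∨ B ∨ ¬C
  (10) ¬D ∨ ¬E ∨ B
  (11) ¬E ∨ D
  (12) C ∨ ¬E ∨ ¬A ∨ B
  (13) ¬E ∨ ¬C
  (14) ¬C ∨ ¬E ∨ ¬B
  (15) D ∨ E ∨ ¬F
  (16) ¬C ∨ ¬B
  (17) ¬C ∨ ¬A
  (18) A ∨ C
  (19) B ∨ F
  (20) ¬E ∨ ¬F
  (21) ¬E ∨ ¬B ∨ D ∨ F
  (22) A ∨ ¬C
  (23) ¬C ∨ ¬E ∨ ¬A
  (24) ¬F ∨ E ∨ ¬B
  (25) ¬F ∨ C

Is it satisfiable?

Suppose E = False.
Suppose F = False.
The clause (B) is unit, so B = True.
The clause (¬C) is unit, so C = False.
The clause (D) is unit, so D = True.
The clause (A) is unit, so A = True.
All clauses are satisfied.
A satisfying assignment: A: True, B: True, C: False, D: True, E: False, F: False.

Satisfiable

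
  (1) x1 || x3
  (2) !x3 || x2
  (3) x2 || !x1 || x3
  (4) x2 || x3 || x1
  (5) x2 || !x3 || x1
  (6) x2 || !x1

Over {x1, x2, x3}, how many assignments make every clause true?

There are 2^3 = 8 truth assignments over (x1, x2, x3).
Split on x1. With x1 = true, the clauses containing x1 are satisfied and !x1 drops from the rest; 2 of the 2^2 = 4 assignments to the other variables satisfy what remains.
With x1 = false, by the same count on the reduced clause set, 1 assignment works.
(One model: x1=F, x2=T, x3=T.)
Total: 2 + 1 = 3.

3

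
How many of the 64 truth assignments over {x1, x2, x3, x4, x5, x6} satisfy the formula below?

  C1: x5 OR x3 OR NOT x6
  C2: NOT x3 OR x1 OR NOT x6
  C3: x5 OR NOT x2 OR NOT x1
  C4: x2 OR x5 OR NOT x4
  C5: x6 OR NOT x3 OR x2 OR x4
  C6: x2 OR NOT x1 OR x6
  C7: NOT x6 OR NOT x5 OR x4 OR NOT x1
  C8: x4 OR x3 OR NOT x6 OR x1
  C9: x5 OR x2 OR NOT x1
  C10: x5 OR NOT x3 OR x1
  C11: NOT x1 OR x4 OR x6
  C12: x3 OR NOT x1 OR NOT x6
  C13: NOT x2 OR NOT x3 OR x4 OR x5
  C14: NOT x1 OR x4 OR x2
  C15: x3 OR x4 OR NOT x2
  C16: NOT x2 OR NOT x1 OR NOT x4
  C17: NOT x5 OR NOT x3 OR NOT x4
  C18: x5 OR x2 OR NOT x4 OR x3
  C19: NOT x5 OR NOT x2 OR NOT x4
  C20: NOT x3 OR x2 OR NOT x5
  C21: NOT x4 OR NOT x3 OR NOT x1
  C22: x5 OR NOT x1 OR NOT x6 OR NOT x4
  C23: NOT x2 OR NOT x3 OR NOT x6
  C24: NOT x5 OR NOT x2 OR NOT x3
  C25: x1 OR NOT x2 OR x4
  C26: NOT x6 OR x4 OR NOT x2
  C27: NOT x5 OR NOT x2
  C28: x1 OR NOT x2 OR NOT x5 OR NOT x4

5

There are 2^6 = 64 truth assignments over (x1, x2, x3, x4, x5, x6).
Split on x3. With x3 = true, the clauses containing x3 are satisfied and NOT x3 drops from the rest; 0 of the 2^5 = 32 assignments to the other variables satisfy what remains.
With x3 = false, by the same count on the reduced clause set, 5 assignments work.
(One model: x1=F, x2=F, x3=F, x4=F, x5=F, x6=F.)
Total: 0 + 5 = 5.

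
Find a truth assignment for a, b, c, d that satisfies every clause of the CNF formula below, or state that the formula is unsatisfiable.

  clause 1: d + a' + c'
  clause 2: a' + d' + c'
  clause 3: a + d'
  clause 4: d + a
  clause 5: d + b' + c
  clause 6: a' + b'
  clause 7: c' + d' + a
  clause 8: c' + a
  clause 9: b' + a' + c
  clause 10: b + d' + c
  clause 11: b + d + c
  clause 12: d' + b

Try a = 1.
The clause (b') is unit, so b = 0.
The clause (d') is unit, so d = 0.
The clause (c') is unit, so c = 0.
That conflicts with the unit clause (c).
Backtrack on a: now try a = 0.
The clause (d') is unit, so d = 0.
That conflicts with the unit clause (d).
Both values of a lead to a conflict.

UNSATISFIABLE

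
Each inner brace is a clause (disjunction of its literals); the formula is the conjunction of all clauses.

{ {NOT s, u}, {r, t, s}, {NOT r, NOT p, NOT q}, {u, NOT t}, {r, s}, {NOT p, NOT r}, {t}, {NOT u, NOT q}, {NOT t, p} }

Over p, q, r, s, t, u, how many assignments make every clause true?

1

There are 2^6 = 64 truth assignments over (p, q, r, s, t, u).
Split on u. With u = true, the clauses containing u are satisfied and NOT u drops from the rest; 1 of the 2^5 = 32 assignments to the other variables satisfy what remains.
With u = false, by the same count on the reduced clause set, 0 assignments work.
(One model: p=T, q=F, r=F, s=T, t=T, u=T.)
Total: 1 + 0 = 1.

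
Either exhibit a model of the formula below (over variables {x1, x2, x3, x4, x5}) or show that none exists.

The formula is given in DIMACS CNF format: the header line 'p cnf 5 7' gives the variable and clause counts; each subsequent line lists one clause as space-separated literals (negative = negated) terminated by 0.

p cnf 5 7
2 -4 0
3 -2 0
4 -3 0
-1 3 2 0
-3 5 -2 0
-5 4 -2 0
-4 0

x1=False, x2=False, x3=False, x4=False, x5=True

From the singleton clause (¬x4), x4 = False.
From the singleton clause (¬x3), x3 = False.
From the singleton clause (¬x2), x2 = False.
From the singleton clause (¬x1), x1 = False.
All clauses hold; x5 can take either value.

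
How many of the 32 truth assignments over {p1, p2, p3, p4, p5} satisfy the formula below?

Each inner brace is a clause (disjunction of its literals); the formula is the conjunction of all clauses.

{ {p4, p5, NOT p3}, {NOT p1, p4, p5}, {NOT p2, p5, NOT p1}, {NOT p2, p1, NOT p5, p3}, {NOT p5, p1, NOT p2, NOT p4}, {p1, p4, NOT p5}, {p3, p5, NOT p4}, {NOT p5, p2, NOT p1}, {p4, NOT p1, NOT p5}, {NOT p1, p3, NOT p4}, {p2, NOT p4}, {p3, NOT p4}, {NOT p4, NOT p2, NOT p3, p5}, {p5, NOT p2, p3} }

2

There are 2^5 = 32 truth assignments over (p1, p2, p3, p4, p5).
Split on p2. With p2 = true, the clauses containing p2 are satisfied and NOT p2 drops from the rest; 1 of the 2^4 = 16 assignments to the other variables satisfy what remains.
With p2 = false, by the same count on the reduced clause set, 1 assignment works.
Total: 1 + 1 = 2.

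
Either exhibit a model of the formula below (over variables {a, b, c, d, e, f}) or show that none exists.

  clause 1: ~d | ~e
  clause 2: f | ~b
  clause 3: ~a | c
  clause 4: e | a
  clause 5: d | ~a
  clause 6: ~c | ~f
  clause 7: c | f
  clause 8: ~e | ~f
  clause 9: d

a ↦ 1,  b ↦ 0,  c ↦ 1,  d ↦ 1,  e ↦ 0,  f ↦ 0

From the singleton clause (d), d = 1.
From the singleton clause (~e), e = 0.
From the singleton clause (a), a = 1.
From the singleton clause (c), c = 1.
From the singleton clause (~f), f = 0.
From the singleton clause (~b), b = 0.
Every clause now holds.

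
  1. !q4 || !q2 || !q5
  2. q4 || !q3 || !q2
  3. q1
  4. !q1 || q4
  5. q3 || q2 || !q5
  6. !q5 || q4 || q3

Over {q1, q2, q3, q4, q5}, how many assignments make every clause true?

There are 2^5 = 32 truth assignments over (q1, q2, q3, q4, q5).
Split on q1. With q1 = true, the clauses containing q1 are satisfied and !q1 drops from the rest; 5 of the 2^4 = 16 assignments to the other variables satisfy what remains.
With q1 = false, by the same count on the reduced clause set, 0 assignments work.
Total: 5 + 0 = 5.

5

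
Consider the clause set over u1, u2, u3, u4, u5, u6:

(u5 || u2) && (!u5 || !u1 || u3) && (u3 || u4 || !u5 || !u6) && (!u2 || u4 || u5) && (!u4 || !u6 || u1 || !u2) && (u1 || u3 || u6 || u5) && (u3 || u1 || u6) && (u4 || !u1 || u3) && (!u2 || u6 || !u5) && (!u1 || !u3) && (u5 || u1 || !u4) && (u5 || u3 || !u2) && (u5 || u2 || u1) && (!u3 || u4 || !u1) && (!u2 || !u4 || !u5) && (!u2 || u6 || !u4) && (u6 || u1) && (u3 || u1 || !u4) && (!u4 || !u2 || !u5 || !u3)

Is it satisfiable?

Suppose u5 = true.
Suppose u1 = false.
Unit clause (u6) forces u6 = true.
Suppose u3 = true.
Suppose u4 = true.
Unit clause (!u2) forces u2 = false.
This assignment satisfies each clause.
A satisfying assignment: u1=false,  u2=false,  u3=true,  u4=true,  u5=true,  u6=true.

Satisfiable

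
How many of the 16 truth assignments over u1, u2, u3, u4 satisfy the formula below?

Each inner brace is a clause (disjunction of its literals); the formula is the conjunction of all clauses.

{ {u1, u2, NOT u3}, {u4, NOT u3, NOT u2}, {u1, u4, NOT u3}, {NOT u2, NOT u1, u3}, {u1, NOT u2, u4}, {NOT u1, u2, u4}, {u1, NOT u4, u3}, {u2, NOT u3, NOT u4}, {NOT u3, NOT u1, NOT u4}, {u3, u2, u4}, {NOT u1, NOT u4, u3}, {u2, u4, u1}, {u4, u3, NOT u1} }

1

There are 2^4 = 16 truth assignments over (u1, u2, u3, u4).
Check each against the 13 clauses (columns in the order u1, u2, u3, u4):
  F F F F  ✗ fails (u3 OR u2 OR u4)
  F F F T  ✗ fails (u1 OR NOT u4 OR u3)
  F F T F  ✗ fails (u1 OR u2 OR NOT u3)
  F F T T  ✗ fails (u1 OR u2 OR NOT u3)
  F T F F  ✗ fails (u1 OR NOT u2 OR u4)
  F T F T  ✗ fails (u1 OR NOT u4 OR u3)
  F T T F  ✗ fails (u4 OR NOT u3 OR NOT u2)
  F T T T  ✓ satisfies all
  T F F F  ✗ fails (NOT u1 OR u2 OR u4)
  T F F T  ✗ fails (NOT u1 OR NOT u4 OR u3)
  T F T F  ✗ fails (NOT u1 OR u2 OR u4)
  T F T T  ✗ fails (u2 OR NOT u3 OR NOT u4)
  T T F F  ✗ fails (NOT u2 OR NOT u1 OR u3)
  T T F T  ✗ fails (NOT u2 OR NOT u1 OR u3)
  T T T F  ✗ fails (u4 OR NOT u3 OR NOT u2)
  T T T T  ✗ fails (NOT u3 OR NOT u1 OR NOT u4)
1 of the 16 rows is a model.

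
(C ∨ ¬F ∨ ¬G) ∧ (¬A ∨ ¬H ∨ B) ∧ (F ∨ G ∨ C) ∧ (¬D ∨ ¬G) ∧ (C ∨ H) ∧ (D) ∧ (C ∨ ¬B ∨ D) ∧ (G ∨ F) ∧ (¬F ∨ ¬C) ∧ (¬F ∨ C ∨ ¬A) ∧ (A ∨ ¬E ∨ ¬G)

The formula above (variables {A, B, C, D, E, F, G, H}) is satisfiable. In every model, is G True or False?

False

Suppose G = True.
(¬D) alone gives D = False.
But (D) is also a unit clause — contradiction.
So every satisfying assignment has G = False.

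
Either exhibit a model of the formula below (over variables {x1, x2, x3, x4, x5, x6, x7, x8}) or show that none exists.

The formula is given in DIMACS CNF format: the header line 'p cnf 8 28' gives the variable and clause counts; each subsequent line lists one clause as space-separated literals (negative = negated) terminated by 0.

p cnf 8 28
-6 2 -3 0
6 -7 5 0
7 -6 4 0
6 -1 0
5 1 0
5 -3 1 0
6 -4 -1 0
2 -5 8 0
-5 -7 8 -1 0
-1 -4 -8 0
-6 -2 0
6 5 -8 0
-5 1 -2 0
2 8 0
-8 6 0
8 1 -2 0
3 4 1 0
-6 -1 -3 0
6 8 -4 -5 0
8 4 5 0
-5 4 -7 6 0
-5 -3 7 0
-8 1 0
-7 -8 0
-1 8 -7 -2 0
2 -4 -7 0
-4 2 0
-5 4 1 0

Case x6 = True:
Unit clause (¬x2) forces x2 = False.
Unit clause (¬x3) forces x3 = False.
Unit clause (x8) forces x8 = True.
Unit clause (x1) forces x1 = True.
Unit clause (¬x4) forces x4 = False.
Unit clause (x7) forces x7 = True.
Now (¬x7) is unsatisfied and unit — conflict.
Undo x6 and try x6 = False.
Unit clause (¬x1) forces x1 = False.
Unit clause (x5) forces x5 = True.
Unit clause (¬x2) forces x2 = False.
Unit clause (x8) forces x8 = True.
Now (¬x8) is unsatisfied and unit — conflict.
Both values of x6 lead to a conflict.

UNSATISFIABLE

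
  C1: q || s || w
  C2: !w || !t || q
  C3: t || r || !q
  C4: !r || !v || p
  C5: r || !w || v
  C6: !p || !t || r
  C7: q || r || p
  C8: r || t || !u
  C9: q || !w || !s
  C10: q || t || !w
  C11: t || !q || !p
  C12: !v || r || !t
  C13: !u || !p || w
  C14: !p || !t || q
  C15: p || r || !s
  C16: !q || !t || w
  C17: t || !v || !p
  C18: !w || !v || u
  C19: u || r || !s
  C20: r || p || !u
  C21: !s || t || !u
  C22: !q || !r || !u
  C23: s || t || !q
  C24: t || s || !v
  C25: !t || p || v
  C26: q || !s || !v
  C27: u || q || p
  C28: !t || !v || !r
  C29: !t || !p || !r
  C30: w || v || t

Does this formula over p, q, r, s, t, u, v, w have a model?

Suppose q = true.
Suppose t = false.
The clause (r) is unit, so r = true.
The clause (!p) is unit, so p = false.
The clause (!v) is unit, so v = false.
The clause (!u) is unit, so u = false.
The clause (s) is unit, so s = true.
The clause (w) is unit, so w = true.
This assignment satisfies each clause.
A satisfying assignment: p=false; q=true; r=true; s=true; t=false; u=false; v=false; w=true.

Yes, satisfiable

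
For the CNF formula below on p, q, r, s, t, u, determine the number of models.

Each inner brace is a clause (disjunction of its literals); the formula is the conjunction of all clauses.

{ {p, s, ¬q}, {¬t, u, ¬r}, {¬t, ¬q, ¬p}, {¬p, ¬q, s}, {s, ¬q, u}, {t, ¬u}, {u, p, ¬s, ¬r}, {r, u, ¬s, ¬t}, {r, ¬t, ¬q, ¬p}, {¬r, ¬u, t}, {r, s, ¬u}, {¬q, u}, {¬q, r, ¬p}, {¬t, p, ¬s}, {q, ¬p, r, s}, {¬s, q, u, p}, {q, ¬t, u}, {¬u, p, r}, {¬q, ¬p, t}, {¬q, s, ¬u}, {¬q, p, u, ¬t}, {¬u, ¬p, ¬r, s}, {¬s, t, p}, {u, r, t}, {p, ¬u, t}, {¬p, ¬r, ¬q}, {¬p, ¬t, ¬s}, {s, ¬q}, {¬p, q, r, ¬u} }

There are 2^6 = 64 truth assignments over (p, q, r, s, t, u).
Split on u. With u = True, the clauses containing u are satisfied and ¬u drops from the rest; 1 of the 2^5 = 32 assignments to the other variables satisfy what remains.
With u = False, by the same count on the reduced clause set, 3 assignments work.
(One model: p=F, q=F, r=T, s=F, t=F, u=F.)
Total: 1 + 3 = 4.

4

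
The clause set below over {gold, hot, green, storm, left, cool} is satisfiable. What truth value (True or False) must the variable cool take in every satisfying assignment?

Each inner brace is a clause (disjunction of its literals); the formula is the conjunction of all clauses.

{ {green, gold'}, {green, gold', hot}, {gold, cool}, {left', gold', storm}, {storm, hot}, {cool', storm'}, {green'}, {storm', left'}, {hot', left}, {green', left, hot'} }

True

Suppose cool = 0.
The clause (gold) is unit, so gold = 1.
The clause (green) is unit, so green = 1.
That conflicts with the unit clause (green').
So every satisfying assignment has cool = True.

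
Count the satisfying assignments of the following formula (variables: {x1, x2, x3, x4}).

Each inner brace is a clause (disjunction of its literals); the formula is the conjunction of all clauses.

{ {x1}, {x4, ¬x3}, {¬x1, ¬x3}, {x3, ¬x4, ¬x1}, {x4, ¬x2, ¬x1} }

1

There are 2^4 = 16 truth assignments over (x1, x2, x3, x4).
Check each against the 5 clauses (columns in the order x1, x2, x3, x4):
  F F F F  ✗ fails (x1)
  F F F T  ✗ fails (x1)
  F F T F  ✗ fails (x1)
  F F T T  ✗ fails (x1)
  F T F F  ✗ fails (x1)
  F T F T  ✗ fails (x1)
  F T T F  ✗ fails (x1)
  F T T T  ✗ fails (x1)
  T F F F  ✓ satisfies all
  T F F T  ✗ fails (x3 ∨ ¬x4 ∨ ¬x1)
  T F T F  ✗ fails (x4 ∨ ¬x3)
  T F T T  ✗ fails (¬x1 ∨ ¬x3)
  T T F F  ✗ fails (x4 ∨ ¬x2 ∨ ¬x1)
  T T F T  ✗ fails (x3 ∨ ¬x4 ∨ ¬x1)
  T T T F  ✗ fails (x4 ∨ ¬x3)
  T T T T  ✗ fails (¬x1 ∨ ¬x3)
1 of the 16 rows is a model.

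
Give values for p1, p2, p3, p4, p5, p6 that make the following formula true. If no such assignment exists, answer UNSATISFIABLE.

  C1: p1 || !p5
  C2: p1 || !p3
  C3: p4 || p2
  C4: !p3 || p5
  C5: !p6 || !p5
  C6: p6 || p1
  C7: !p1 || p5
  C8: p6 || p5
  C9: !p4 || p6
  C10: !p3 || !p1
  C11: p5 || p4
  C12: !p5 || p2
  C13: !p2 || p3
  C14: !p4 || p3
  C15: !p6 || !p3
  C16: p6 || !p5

Try p1 = true.
Unit clause (p5) forces p5 = true.
Unit clause (!p6) forces p6 = false.
That conflicts with the unit clause (p6).
Undo p1 and try p1 = false.
Unit clause (!p5) forces p5 = false.
Unit clause (!p3) forces p3 = false.
Unit clause (p6) forces p6 = true.
Unit clause (p4) forces p4 = true.
That conflicts with the unit clause (!p4).
Neither p1 = true nor p1 = false works.

UNSATISFIABLE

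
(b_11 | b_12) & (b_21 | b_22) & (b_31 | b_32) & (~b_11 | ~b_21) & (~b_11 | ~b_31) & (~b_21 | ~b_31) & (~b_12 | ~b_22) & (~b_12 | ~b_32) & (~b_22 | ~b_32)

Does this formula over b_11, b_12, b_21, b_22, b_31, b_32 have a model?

Unsatisfiable

Suppose b_11 = 1.
Unit clause (~b_21) forces b_21 = 0.
Unit clause (b_22) forces b_22 = 1.
Unit clause (~b_31) forces b_31 = 0.
Unit clause (b_32) forces b_32 = 1.
Now (~b_32) is unsatisfied and unit — conflict.
That branch fails; take b_11 = 0 instead.
Unit clause (b_12) forces b_12 = 1.
Unit clause (~b_22) forces b_22 = 0.
Unit clause (b_21) forces b_21 = 1.
Unit clause (~b_31) forces b_31 = 0.
Unit clause (b_32) forces b_32 = 1.
Now (~b_32) is unsatisfied and unit — conflict.
Neither b_11 = 1 nor b_11 = 0 works.
No assignment satisfies every clause.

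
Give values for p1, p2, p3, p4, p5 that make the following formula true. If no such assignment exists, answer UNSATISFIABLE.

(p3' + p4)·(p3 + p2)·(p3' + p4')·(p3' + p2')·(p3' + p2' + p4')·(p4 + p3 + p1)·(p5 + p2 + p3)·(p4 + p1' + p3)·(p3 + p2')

Try p3 = 0.
The clause (p2) is unit, so p2 = 1.
But (p2') is also a unit clause — contradiction.
Backtrack on p3: now try p3 = 1.
The clause (p4) is unit, so p4 = 1.
But (p4') is also a unit clause — contradiction.
Either choice for p3 ends in contradiction.

UNSATISFIABLE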